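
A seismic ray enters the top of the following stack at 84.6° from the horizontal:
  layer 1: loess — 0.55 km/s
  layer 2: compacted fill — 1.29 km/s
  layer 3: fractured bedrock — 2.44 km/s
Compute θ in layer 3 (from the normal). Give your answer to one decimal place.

From the normal: θ₁ = 90° − 84.6° = 5.4°.
Ray parameter p = sin 5.4° / 0.55 = 1.7111e-01 s/km.
sin θ_3 = p·V_3 = 1.7111e-01 × 2.44 = 0.4175.
θ_3 = 24.68° from the vertical.

24.7°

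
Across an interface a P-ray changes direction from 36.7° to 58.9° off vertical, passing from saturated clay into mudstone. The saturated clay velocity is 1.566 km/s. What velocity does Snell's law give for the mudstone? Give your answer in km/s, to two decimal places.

sin 36.7° = 0.5976; sin 58.9° = 0.8563.
V₂ = V₁·(sin θ₂/sin θ₁) = 1.566·(0.8563/0.5976) = 2.24 km/s.

2.24 km/s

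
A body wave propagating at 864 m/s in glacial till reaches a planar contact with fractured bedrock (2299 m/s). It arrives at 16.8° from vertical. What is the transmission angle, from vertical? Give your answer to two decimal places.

Snell's law: sin θ₂ = (V₂/V₁)·sin θ₁ = (2299/864)·sin 16.8° = 0.7691.
θ₂ = arcsin 0.7691 = 50.27° from the normal.

50.27°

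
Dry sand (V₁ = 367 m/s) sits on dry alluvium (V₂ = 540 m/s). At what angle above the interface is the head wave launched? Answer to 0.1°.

At critical incidence the refracted ray runs along the interface (θ₂ = 90°), so sin θ_c = V₁/V₂.
θ_c = arcsin(367/540) = arcsin 0.6796 = 42.81°.
Measured from the interface: 90° − 42.81° = 47.19°.

47.2°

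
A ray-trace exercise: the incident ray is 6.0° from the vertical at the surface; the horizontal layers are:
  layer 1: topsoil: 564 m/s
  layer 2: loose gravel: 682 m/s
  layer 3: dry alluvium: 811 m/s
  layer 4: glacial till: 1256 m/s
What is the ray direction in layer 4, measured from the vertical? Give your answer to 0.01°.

Ray parameter p = sin 6.0° / 564 = 1.8533e-04 s/m.
sin θ_4 = p·V_4 = 1.8533e-04 × 1256 = 0.2328.
θ_4 = arcsin 0.2328 = 13.46°.

13.46°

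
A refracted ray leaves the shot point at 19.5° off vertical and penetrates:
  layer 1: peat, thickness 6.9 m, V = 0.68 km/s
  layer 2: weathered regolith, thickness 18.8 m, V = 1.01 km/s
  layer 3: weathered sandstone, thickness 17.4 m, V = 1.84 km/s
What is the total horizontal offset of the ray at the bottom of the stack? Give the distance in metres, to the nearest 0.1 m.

49.8 m

p = sin θ₁/V₁ = sin 19.5°/0.68 = 4.9089e-01 s/km is conserved through the stack.
Layer 1: θ = 19.50°; offset = 6.9·tan 19.50° = 2.443 m.
Layer 2: sin θ = p·1.01 = 0.4958 → θ = 29.72°; offset = 18.8·tan 29.72° = 10.733 m.
Layer 3: sin θ = p·1.84 = 0.9032 → θ = 64.59°; offset = 17.4·tan 64.59° = 36.624 m.
Summing the layer offsets gives 49.800 m.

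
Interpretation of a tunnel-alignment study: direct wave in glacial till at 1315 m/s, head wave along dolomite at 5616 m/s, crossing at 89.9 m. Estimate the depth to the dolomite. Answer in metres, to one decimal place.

h = (x_cross/2)·√((V₂−V₁)/(V₂+V₁)).
(V₂−V₁)/(V₂+V₁) = (5616−1315)/(5616+1315) = 0.6205; √ = 0.7877.
h = (89.9/2)·0.7877 = 35.41 m.

35.4 m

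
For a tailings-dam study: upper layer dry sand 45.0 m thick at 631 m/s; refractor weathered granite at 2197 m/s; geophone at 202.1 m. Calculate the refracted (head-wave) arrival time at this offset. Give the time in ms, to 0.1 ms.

228.6 ms

t = x/V₂ + 2h·√(V₂²−V₁²)/(V₁V₂).
√(V₂²−V₁²) = √(2197²−631²) = 2104.4 m/s; delay term = 2·45.0·2104.4/(631·2197) = 0.13662 s.
t = 202.1/2197 + 0.13662 = 0.22861 s.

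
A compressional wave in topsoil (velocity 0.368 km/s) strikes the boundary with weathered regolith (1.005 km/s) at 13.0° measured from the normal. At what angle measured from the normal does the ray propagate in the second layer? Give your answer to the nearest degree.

sin θ₁/V₁ = sin θ₂/V₂ ⇒ sin θ₂ = 1.005·sin 13.0°/0.368 = 1.005·0.2250/0.368 = 0.6143.
θ₂ = sin⁻¹(0.6143) = 37.90° (from vertical).

38°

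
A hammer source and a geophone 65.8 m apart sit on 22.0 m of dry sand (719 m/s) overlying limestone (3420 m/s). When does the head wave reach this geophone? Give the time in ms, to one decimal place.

79.1 ms

t = x/V₂ + 2h·√(V₂²−V₁²)/(V₁V₂).
√(V₂²−V₁²) = √(3420²−719²) = 3343.6 m/s; delay term = 2·22.0·3343.6/(719·3420) = 0.05983 s.
t = 65.8/3420 + 0.05983 = 0.07907 s.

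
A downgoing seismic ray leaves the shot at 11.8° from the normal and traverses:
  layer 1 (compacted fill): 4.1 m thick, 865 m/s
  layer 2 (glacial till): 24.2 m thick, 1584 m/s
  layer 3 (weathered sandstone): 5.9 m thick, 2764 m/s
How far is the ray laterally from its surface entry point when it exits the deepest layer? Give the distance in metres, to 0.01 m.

Apply Snell's law at each interface; in layer i the horizontal offset is hᵢ·tan θᵢ.
Layer 1: θ = 11.80°; offset = 4.1·tan 11.80° = 0.8565 m.
Layer 2: sin θ = 1584·sin 11.8°/865 = 0.3745, θ = 21.99°; offset = 24.2·tan 21.99° = 9.7735 m.
Layer 3: sin θ = 2764·sin 11.8°/865 = 0.6534, θ = 40.80°; offset = 5.9·tan 40.80° = 5.0930 m.
Total horizontal offset = 15.7230 m.

15.72 m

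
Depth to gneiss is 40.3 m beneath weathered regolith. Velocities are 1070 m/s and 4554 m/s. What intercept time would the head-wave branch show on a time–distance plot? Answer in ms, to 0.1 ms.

73.2 ms

θ_c = arcsin(V₁/V₂) = arcsin(1070/4554) = 13.59°; cos θ_c = 0.9720.
tᵢ = 2h·cos θ_c / V₁ = 2·40.3·0.9720 / 1070 = 0.07322 s.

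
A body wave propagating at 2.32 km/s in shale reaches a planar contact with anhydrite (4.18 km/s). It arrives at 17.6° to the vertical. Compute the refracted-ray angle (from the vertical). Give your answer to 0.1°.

Snell's law: sin θ₂ = (V₂/V₁)·sin θ₁ = (4.18/2.32)·sin 17.6° = 0.5448.
θ₂ = arcsin 0.5448 = 33.01° from the normal.

33.0°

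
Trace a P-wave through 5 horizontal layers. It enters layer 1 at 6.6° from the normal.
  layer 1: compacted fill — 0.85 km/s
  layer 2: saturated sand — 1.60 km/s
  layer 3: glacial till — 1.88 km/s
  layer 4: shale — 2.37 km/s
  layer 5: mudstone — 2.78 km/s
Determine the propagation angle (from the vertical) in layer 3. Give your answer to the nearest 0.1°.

Snell's law across each interface conserves sin θ / V, so sin θ_3 = V_3·sin θ₁/V₁.
sin θ_3 = 1.88 × sin 6.6° / 0.85 = 0.2542.
θ_3 = arcsin 0.2542 = 14.73°.

14.7°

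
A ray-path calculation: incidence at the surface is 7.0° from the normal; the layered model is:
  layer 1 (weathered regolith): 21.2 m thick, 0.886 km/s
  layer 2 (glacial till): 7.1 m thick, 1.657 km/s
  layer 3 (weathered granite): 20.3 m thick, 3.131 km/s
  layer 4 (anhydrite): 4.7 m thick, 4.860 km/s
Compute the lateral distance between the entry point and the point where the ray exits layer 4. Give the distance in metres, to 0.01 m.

18.18 m

Ray parameter p = sin 7.0° / 0.886 km/s = 1.3755e-01 s/km.
Layer 1: θ = 7.00°; offset = 21.2·tan 7.00° = 2.6030 m.
Layer 2: sin θ = p·1.657 = 0.2279 → θ = 13.17°; offset = 7.1·tan 13.17° = 1.6620 m.
Layer 3: sin θ = p·3.131 = 0.4307 → θ = 25.51°; offset = 20.3·tan 25.51° = 9.6870 m.
Layer 4: sin θ = p·4.860 = 0.6685 → θ = 41.95°; offset = 4.7·tan 41.95° = 4.2246 m.
Σ offsets = 18.1766 m.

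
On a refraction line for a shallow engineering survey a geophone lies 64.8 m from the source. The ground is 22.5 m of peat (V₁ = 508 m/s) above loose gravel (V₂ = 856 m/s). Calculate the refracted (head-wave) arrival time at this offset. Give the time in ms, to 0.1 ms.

t = x/V₂ + 2h·√(V₂²−V₁²)/(V₁V₂).
√(V₂²−V₁²) = √(856²−508²) = 689.0 m/s; delay term = 2·22.5·689.0/(508·856) = 0.07130 s.
t = 64.8/856 + 0.07130 = 0.14700 s.

147.0 ms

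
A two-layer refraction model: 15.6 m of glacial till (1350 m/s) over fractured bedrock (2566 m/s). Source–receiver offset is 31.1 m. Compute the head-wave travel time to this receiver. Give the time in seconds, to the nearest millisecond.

θ_c = arcsin(V₁/V₂) = arcsin(1350/2566) = 31.74°, cos θ_c = 0.8504.
Intercept time tᵢ = 2h cos θ_c / V₁ = 2·15.6·0.8504/1350 = 0.01965 s.
t = x/V₂ + tᵢ = 31.1/2566 + 0.01965 = 0.03177 s.

0.032 s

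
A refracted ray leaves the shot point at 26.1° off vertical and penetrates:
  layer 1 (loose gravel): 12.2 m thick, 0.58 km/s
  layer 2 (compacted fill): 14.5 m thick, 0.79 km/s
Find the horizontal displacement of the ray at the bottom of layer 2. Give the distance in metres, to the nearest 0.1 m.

Ray parameter p = sin 26.1° / 0.58 km/s = 7.5852e-01 s/km.
Layer 1: θ = 26.10°; offset = 12.2·tan 26.10° = 5.977 m.
Layer 2: sin θ = p·0.79 = 0.5992 → θ = 36.81°; offset = 14.5·tan 36.81° = 10.853 m.
Summing the layer offsets gives 16.830 m.

16.8 m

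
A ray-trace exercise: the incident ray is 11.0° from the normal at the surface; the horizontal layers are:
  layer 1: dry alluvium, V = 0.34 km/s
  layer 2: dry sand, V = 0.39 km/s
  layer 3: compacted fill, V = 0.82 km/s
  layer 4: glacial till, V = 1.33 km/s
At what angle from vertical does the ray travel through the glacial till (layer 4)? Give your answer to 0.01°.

Snell's law across each interface conserves sin θ / V, so sin θ_4 = V_4·sin θ₁/V₁.
sin θ_4 = 1.33 × sin 11.0° / 0.34 = 0.7464.
θ_4 = arcsin 0.7464 = 48.28°.

48.28°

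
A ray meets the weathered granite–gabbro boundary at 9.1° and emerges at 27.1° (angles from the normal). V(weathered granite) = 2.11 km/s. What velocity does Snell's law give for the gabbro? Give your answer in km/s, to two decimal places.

6.08 km/s

sin 9.1° = 0.1582; sin 27.1° = 0.4555.
V₂ = V₁·(sin θ₂/sin θ₁) = 2.11·(0.4555/0.1582) = 6.08 km/s.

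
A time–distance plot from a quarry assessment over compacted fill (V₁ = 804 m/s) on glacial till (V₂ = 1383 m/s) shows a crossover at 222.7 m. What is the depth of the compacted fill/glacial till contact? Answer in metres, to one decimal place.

h = (x_cross/2)·√((V₂−V₁)/(V₂+V₁)).
(V₂−V₁)/(V₂+V₁) = (1383−804)/(1383+804) = 0.2647; √ = 0.5145.
h = (222.7/2)·0.5145 = 57.29 m.

57.3 m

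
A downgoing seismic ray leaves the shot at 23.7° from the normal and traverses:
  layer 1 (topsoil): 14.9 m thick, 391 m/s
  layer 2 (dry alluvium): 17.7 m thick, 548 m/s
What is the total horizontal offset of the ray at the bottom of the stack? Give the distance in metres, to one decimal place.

Apply Snell's law at each interface; in layer i the horizontal offset is hᵢ·tan θᵢ.
Layer 1: θ = 23.70°; offset = 14.9·tan 23.70° = 6.541 m.
Layer 2: sin θ = 548·sin 23.7°/391 = 0.5633, θ = 34.29°; offset = 17.7·tan 34.29° = 12.068 m.
Summing the layer offsets gives 18.609 m.

18.6 m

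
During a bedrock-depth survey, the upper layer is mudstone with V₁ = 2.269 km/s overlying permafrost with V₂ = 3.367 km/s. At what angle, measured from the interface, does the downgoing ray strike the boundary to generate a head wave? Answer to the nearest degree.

Critical incidence: sin θ_c = V₁/V₂ = 2.269/3.367 = 0.6739.
θ_c = arcsin 0.6739 = 42.37°.
Measured from the interface: 90° − 42.37° = 47.63°.

48°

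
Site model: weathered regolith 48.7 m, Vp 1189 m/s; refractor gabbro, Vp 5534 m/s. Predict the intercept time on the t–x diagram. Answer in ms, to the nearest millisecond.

tᵢ = 2h·√(V₂²−V₁²)/(V₁V₂).
√(V₂²−V₁²) = √(5534²−1189²) = 5404.8 m/s.
tᵢ = 2·48.7·5404.8/(1189·5534) = 0.08000 s.

80 ms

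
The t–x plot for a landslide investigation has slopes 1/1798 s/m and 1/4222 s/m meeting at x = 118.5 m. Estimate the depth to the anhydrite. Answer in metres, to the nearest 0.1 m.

x_cross = 2h·√((V₂+V₁)/(V₂−V₁)) → h = x_cross / (2·√((V₂+V₁)/(V₂−V₁))).
√((V₂+V₁)/(V₂−V₁)) = √((4222+1798)/(4222−1798)) = 1.5759.
h = 118.5 / (2·1.5759) = 37.60 m.

37.6 m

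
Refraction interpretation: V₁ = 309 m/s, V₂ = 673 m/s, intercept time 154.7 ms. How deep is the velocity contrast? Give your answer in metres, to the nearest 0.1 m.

θ_c = arcsin(309/673) = 27.33°; cos θ_c = 0.8884.
tᵢ = 2h cos θ_c/V₁ ⇒ h = tᵢ·V₁/(2 cos θ_c) = 0.1547·309/(2·0.8884) = 26.90 m.

26.9 m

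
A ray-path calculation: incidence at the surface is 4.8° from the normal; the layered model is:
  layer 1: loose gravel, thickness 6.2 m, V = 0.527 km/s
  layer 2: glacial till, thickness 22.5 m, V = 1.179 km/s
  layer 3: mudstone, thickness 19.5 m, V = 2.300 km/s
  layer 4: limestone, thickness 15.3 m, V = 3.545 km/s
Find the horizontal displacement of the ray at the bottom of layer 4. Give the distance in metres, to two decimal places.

p = sin θ₁/V₁ = sin 4.8°/0.527 = 1.5878e-01 s/km is conserved through the stack.
Layer 1: θ = 4.80°; offset = 6.2·tan 4.80° = 0.5206 m.
Layer 2: sin θ = p·1.179 = 0.1872 → θ = 10.79°; offset = 22.5·tan 10.79° = 4.2879 m.
Layer 3: sin θ = p·2.300 = 0.3652 → θ = 21.42°; offset = 19.5·tan 21.42° = 7.6497 m.
Layer 4: sin θ = p·3.545 = 0.5629 → θ = 34.26°; offset = 15.3·tan 34.26° = 10.4194 m.
Summing the layer offsets gives 22.8777 m.

22.88 m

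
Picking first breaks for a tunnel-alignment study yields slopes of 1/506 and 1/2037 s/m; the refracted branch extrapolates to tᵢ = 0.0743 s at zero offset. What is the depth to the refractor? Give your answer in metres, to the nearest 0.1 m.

θ_c = arcsin(506/2037) = 14.38°; cos θ_c = 0.9687.
tᵢ = 2h cos θ_c/V₁ ⇒ h = tᵢ·V₁/(2 cos θ_c) = 0.0743·506/(2·0.9687) = 19.41 m.

19.4 m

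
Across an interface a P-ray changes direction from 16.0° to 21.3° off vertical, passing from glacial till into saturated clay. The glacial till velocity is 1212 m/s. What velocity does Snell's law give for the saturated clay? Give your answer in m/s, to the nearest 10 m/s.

1600 m/s

sin 16.0° = 0.2756; sin 21.3° = 0.3633.
V₂ = V₁·(sin θ₂/sin θ₁) = 1212·(0.3633/0.2756) = 1597.25 m/s.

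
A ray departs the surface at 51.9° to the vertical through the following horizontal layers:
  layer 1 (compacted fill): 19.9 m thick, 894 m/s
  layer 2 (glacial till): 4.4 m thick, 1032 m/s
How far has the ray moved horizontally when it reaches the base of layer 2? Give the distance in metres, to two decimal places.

34.94 m

p = sin θ₁/V₁ = sin 51.9°/894 = 8.8024e-04 s/m is conserved through the stack.
Layer 1: θ = 51.90°; offset = 19.9·tan 51.90° = 25.3794 m.
Layer 2: sin θ = p·1032 = 0.9084 → θ = 65.29°; offset = 4.4·tan 65.29° = 9.5603 m.
Summing the layer offsets gives 34.9397 m.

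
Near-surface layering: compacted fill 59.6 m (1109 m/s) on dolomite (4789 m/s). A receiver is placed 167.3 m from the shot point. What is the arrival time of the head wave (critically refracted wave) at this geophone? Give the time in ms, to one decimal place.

139.5 ms

t = x/V₂ + 2h·√(V₂²−V₁²)/(V₁V₂).
√(V₂²−V₁²) = √(4789²−1109²) = 4658.8 m/s; delay term = 2·59.6·4658.8/(1109·4789) = 0.10456 s.
t = 167.3/4789 + 0.10456 = 0.13950 s.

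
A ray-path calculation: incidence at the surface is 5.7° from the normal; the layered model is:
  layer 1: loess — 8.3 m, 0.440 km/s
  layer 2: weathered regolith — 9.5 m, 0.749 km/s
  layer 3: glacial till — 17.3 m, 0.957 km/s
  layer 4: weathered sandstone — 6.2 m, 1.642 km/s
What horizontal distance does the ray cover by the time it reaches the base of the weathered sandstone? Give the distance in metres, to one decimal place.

8.8 m

Apply Snell's law at each interface; in layer i the horizontal offset is hᵢ·tan θᵢ.
Layer 1: θ = 5.70°; offset = 8.3·tan 5.70° = 0.828 m.
Layer 2: sin θ = 0.749·sin 5.7°/0.440 = 0.1691, θ = 9.73°; offset = 9.5·tan 9.73° = 1.630 m.
Layer 3: sin θ = 0.957·sin 5.7°/0.440 = 0.2160, θ = 12.48°; offset = 17.3·tan 12.48° = 3.828 m.
Layer 4: sin θ = 1.642·sin 5.7°/0.440 = 0.3706, θ = 21.76°; offset = 6.2·tan 21.76° = 2.474 m.
Summing the layer offsets gives 8.760 m.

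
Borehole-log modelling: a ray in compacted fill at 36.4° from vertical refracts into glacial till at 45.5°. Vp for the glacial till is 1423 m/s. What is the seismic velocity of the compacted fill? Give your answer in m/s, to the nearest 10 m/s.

1180 m/s

sin 36.4° = 0.5934; sin 45.5° = 0.7133.
V₁ = V₂·(sin θ₁/sin θ₂) = 1423·(0.5934/0.7133) = 1183.93 m/s.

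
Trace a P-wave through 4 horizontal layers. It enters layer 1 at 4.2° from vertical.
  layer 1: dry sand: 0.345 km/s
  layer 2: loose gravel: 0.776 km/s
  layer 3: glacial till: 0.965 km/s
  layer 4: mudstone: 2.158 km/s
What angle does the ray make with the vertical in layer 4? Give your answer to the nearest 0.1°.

Snell's law across each interface conserves sin θ / V, so sin θ_4 = V_4·sin θ₁/V₁.
sin θ_4 = 2.158 × sin 4.2° / 0.345 = 0.4581.
θ_4 = 27.27° from the vertical.

27.3°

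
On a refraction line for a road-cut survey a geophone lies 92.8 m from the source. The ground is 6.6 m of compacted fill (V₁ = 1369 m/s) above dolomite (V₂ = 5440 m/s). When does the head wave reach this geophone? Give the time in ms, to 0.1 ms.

26.4 ms

t = x/V₂ + 2h·√(V₂²−V₁²)/(V₁V₂).
√(V₂²−V₁²) = √(5440²−1369²) = 5264.9 m/s; delay term = 2·6.6·5264.9/(1369·5440) = 0.00933 s.
t = 92.8/5440 + 0.00933 = 0.02639 s.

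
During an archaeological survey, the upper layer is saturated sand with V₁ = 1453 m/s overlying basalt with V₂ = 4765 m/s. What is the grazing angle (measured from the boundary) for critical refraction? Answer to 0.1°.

72.2°

Critical incidence: sin θ_c = V₁/V₂ = 1453/4765 = 0.3049.
θ_c = arcsin 0.3049 = 17.75°.
Measured from the interface: 90° − 17.75° = 72.25°.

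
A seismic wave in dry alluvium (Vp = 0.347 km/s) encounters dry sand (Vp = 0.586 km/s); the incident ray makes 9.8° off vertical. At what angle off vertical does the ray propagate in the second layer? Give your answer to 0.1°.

16.7°

sin θ₁/V₁ = sin θ₂/V₂ ⇒ sin θ₂ = 0.586·sin 9.8°/0.347 = 0.586·0.1702/0.347 = 0.2874.
θ₂ = sin⁻¹(0.2874) = 16.70° (from vertical).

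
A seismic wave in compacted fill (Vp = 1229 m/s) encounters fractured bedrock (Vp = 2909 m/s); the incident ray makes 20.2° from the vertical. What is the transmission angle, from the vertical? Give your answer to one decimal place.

54.8°

sin θ₁/V₁ = sin θ₂/V₂ ⇒ sin θ₂ = 2909·sin 20.2°/1229 = 2909·0.3453/1229 = 0.8173.
θ₂ = arcsin 0.8173 = 54.82° from the normal.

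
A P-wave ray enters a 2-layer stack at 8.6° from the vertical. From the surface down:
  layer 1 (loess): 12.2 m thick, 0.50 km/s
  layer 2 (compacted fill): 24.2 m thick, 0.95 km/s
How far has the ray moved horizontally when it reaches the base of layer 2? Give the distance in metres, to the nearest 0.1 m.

Apply Snell's law at each interface; in layer i the horizontal offset is hᵢ·tan θᵢ.
Layer 1: θ = 8.60°; offset = 12.2·tan 8.60° = 1.845 m.
Layer 2: sin θ = 0.95·sin 8.6°/0.50 = 0.2841, θ = 16.51°; offset = 24.2·tan 16.51° = 7.171 m.
Σ offsets = 9.016 m.

9.0 m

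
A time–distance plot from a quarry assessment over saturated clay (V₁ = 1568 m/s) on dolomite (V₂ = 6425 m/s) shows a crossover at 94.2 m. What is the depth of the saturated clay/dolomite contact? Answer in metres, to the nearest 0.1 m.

36.7 m

x_cross = 2h·√((V₂+V₁)/(V₂−V₁)) → h = x_cross / (2·√((V₂+V₁)/(V₂−V₁))).
√((V₂+V₁)/(V₂−V₁)) = √((6425+1568)/(6425−1568)) = 1.2828.
h = 94.2 / (2·1.2828) = 36.72 m.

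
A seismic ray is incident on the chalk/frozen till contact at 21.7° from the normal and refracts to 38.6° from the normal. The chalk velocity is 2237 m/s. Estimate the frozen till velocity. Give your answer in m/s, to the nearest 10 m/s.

3770 m/s

Snell's law: sin 21.7°/V₁ = sin 38.6°/V₂.
V₂ = V₁·sin 38.6°/sin 21.7° = 2237 × 1.6873 = 3774.53 m/s.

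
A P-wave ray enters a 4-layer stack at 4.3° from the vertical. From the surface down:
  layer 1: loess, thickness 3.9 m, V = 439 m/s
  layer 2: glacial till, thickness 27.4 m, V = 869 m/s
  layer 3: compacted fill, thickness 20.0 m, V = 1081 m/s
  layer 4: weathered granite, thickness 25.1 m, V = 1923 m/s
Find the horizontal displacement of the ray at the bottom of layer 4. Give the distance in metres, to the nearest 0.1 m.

Ray parameter p = sin 4.3° / 439 m/s = 1.7079e-04 s/m.
Layer 1: θ = 4.30°; offset = 3.9·tan 4.30° = 0.293 m.
Layer 2: sin θ = p·869 = 0.1484 → θ = 8.54°; offset = 27.4·tan 8.54° = 4.112 m.
Layer 3: sin θ = p·1081 = 0.1846 → θ = 10.64°; offset = 20.0·tan 10.64° = 3.757 m.
Layer 4: sin θ = p·1923 = 0.3284 → θ = 19.17°; offset = 25.1·tan 19.17° = 8.728 m.
Summing the layer offsets gives 16.891 m.

16.9 m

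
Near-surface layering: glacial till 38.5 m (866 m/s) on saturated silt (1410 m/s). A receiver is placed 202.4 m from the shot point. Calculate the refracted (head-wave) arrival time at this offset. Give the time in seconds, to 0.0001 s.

t = x/V₂ + 2h·√(V₂²−V₁²)/(V₁V₂).
√(V₂²−V₁²) = √(1410²−866²) = 1112.7 m/s; delay term = 2·38.5·1112.7/(866·1410) = 0.07017 s.
t = 202.4/1410 + 0.07017 = 0.21371 s.

0.2137 s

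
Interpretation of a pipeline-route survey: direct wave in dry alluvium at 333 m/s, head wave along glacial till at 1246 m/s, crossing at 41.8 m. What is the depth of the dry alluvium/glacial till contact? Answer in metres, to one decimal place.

x_cross = 2h·√((V₂+V₁)/(V₂−V₁)) → h = x_cross / (2·√((V₂+V₁)/(V₂−V₁))).
√((V₂+V₁)/(V₂−V₁)) = √((1246+333)/(1246−333)) = 1.3151.
h = 41.8 / (2·1.3151) = 15.89 m.

15.9 m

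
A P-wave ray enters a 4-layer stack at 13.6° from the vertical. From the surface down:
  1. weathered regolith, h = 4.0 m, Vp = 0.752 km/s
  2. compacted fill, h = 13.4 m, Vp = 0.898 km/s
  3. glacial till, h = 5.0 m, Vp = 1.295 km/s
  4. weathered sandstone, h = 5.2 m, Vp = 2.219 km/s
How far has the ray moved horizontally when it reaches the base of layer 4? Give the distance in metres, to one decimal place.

12.1 m

Apply Snell's law at each interface; in layer i the horizontal offset is hᵢ·tan θᵢ.
Layer 1: θ = 13.60°; offset = 4.0·tan 13.60° = 0.968 m.
Layer 2: sin θ = 0.898·sin 13.6°/0.752 = 0.2808, θ = 16.31°; offset = 13.4·tan 16.31° = 3.920 m.
Layer 3: sin θ = 1.295·sin 13.6°/0.752 = 0.4049, θ = 23.89°; offset = 5.0·tan 23.89° = 2.214 m.
Layer 4: sin θ = 2.219·sin 13.6°/0.752 = 0.6939, θ = 43.94°; offset = 5.2·tan 43.94° = 5.010 m.
Summing the layer offsets gives 12.113 m.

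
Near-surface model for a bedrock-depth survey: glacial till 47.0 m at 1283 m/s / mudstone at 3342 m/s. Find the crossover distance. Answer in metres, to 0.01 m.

x_cross = 2h·√((V₂+V₁)/(V₂−V₁)).
(V₂+V₁)/(V₂−V₁) = (3342+1283)/(3342−1283) = 2.2462; √ = 1.4987.
x_cross = 2·47.0·1.4987 = 140.88 m.

140.88 m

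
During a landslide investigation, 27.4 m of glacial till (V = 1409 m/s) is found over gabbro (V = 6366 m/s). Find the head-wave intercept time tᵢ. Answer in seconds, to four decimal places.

0.0379 s

tᵢ = 2h·√(V₂²−V₁²)/(V₁V₂).
√(V₂²−V₁²) = √(6366²−1409²) = 6208.1 m/s.
tᵢ = 2·27.4·6208.1/(1409·6366) = 0.03793 s.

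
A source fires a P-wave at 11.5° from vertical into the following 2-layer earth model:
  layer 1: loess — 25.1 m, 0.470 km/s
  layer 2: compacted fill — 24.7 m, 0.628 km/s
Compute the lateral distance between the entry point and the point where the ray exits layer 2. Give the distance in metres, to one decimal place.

11.9 m

p = sin θ₁/V₁ = sin 11.5°/0.470 = 4.2419e-01 s/km is conserved through the stack.
Layer 1: θ = 11.50°; offset = 25.1·tan 11.50° = 5.107 m.
Layer 2: sin θ = p·0.628 = 0.2664 → θ = 15.45°; offset = 24.7·tan 15.45° = 6.826 m.
Total horizontal offset = 11.933 m.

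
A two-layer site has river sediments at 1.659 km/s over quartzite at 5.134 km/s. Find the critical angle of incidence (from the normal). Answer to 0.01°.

18.85°

Critical incidence: sin θ_c = V₁/V₂ = 1.659/5.134 = 0.3231.
θ_c = arcsin 0.3231 = 18.85°.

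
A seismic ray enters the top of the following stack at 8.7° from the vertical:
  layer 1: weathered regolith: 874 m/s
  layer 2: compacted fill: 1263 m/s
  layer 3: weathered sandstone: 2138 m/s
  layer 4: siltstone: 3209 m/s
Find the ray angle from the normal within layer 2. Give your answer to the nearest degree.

Snell's law across each interface conserves sin θ / V, so sin θ_2 = V_2·sin θ₁/V₁.
sin θ_2 = 1263 × sin 8.7° / 874 = 0.2186.
θ_2 = arcsin 0.2186 = 12.63°.

13°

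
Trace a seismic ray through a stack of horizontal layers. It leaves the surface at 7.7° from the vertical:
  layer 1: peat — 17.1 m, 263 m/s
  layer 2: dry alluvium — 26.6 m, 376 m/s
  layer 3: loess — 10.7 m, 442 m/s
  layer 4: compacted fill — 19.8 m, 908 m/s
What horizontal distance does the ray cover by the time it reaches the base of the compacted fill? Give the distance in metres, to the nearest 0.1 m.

Ray parameter p = sin 7.7° / 263 m/s = 5.0945e-04 s/m.
Layer 1: θ = 7.70°; offset = 17.1·tan 7.70° = 2.312 m.
Layer 2: sin θ = p·376 = 0.1916 → θ = 11.04°; offset = 26.6·tan 11.04° = 5.191 m.
Layer 3: sin θ = p·442 = 0.2252 → θ = 13.01°; offset = 10.7·tan 13.01° = 2.473 m.
Layer 4: sin θ = p·908 = 0.4626 → θ = 27.55°; offset = 19.8·tan 27.55° = 10.331 m.
Total horizontal offset = 20.307 m.

20.3 m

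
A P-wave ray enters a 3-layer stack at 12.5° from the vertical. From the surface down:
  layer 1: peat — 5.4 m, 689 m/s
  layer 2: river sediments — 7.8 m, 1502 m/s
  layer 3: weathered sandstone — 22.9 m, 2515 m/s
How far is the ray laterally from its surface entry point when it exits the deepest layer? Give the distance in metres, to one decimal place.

Ray parameter p = sin 12.5° / 689 m/s = 3.1414e-04 s/m.
Layer 1: θ = 12.50°; offset = 5.4·tan 12.50° = 1.197 m.
Layer 2: sin θ = p·1502 = 0.4718 → θ = 28.15°; offset = 7.8·tan 28.15° = 4.174 m.
Layer 3: sin θ = p·2515 = 0.7901 → θ = 52.19°; offset = 22.9·tan 52.19° = 29.512 m.
Summing the layer offsets gives 34.884 m.

34.9 m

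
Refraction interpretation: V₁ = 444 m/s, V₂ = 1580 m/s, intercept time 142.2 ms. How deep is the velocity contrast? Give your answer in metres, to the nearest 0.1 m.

θ_c = arcsin(444/1580) = 16.32°; cos θ_c = 0.9597.
tᵢ = 2h cos θ_c/V₁ ⇒ h = tᵢ·V₁/(2 cos θ_c) = 0.1422·444/(2·0.9597) = 32.89 m.

32.9 m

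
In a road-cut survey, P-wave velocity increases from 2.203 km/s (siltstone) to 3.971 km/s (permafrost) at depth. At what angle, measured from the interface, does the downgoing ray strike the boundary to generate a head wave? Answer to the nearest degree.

56°

At critical incidence the refracted ray runs along the interface (θ₂ = 90°), so sin θ_c = V₁/V₂.
θ_c = arcsin(2.203/3.971) = arcsin 0.5548 = 33.70°.
Measured from the interface: 90° − 33.70° = 56.30°.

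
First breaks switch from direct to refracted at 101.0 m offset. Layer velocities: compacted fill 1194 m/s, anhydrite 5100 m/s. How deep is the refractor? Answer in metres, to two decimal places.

x_cross = 2h·√((V₂+V₁)/(V₂−V₁)) → h = x_cross / (2·√((V₂+V₁)/(V₂−V₁))).
√((V₂+V₁)/(V₂−V₁)) = √((5100+1194)/(5100−1194)) = 1.2694.
h = 101.0 / (2·1.2694) = 39.78 m.

39.78 m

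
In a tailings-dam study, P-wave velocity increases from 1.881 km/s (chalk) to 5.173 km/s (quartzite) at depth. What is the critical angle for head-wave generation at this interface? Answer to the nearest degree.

Critical incidence: sin θ_c = V₁/V₂ = 1.881/5.173 = 0.3636.
θ_c = arcsin 0.3636 = 21.32°.

21°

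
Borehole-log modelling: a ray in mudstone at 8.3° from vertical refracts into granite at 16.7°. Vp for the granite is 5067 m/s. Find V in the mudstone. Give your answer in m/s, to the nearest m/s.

2545 m/s

Snell's law: sin 8.3°/V₁ = sin 16.7°/V₂.
V₁ = V₂·sin 8.3°/sin 16.7° = 5067 × 0.5024 = 2545.42 m/s.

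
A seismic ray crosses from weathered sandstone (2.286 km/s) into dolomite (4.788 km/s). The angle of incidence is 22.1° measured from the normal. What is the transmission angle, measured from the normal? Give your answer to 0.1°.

52.0°

sin θ₁/V₁ = sin θ₂/V₂ ⇒ sin θ₂ = 4.788·sin 22.1°/2.286 = 4.788·0.3762/2.286 = 0.7880.
θ₂ = arcsin 0.7880 = 52.00° from the normal.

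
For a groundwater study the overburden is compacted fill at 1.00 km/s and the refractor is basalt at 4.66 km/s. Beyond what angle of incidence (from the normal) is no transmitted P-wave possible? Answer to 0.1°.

Critical incidence: sin θ_c = V₁/V₂ = 1.00/4.66 = 0.2146.
θ_c = arcsin 0.2146 = 12.39°.

12.4°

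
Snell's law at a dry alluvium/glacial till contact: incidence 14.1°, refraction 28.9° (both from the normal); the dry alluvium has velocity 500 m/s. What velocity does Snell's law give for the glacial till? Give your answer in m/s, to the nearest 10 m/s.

990 m/s

sin 14.1° = 0.2436; sin 28.9° = 0.4833.
V₂ = V₁·(sin θ₂/sin θ₁) = 500·(0.4833/0.2436) = 991.90 m/s.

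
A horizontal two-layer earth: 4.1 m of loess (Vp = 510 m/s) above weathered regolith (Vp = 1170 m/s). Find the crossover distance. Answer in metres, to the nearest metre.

13 m

x_cross = 2h·√((V₂+V₁)/(V₂−V₁)).
(V₂+V₁)/(V₂−V₁) = (1170+510)/(1170−510) = 2.5455; √ = 1.5954.
x_cross = 2·4.1·1.5954 = 13.08 m.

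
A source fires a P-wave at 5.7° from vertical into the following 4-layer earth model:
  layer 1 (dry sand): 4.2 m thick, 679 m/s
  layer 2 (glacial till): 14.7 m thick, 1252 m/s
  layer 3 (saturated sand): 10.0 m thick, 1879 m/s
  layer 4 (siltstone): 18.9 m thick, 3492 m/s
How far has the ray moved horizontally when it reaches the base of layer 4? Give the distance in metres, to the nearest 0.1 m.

17.2 m

p = sin θ₁/V₁ = sin 5.7°/679 = 1.4627e-04 s/m is conserved through the stack.
Layer 1: θ = 5.70°; offset = 4.2·tan 5.70° = 0.419 m.
Layer 2: sin θ = p·1252 = 0.1831 → θ = 10.55°; offset = 14.7·tan 10.55° = 2.738 m.
Layer 3: sin θ = p·1879 = 0.2748 → θ = 15.95°; offset = 10.0·tan 15.95° = 2.859 m.
Layer 4: sin θ = p·3492 = 0.5108 → θ = 30.72°; offset = 18.9·tan 30.72° = 11.229 m.
Total horizontal offset = 17.245 m.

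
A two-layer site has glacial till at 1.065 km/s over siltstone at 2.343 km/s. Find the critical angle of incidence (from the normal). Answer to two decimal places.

27.04°

Critical incidence: sin θ_c = V₁/V₂ = 1.065/2.343 = 0.4545.
θ_c = arcsin 0.4545 = 27.04°.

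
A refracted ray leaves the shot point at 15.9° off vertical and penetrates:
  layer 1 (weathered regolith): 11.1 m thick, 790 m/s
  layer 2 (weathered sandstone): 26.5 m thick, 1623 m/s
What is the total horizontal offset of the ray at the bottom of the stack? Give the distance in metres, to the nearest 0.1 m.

Apply Snell's law at each interface; in layer i the horizontal offset is hᵢ·tan θᵢ.
Layer 1: θ = 15.90°; offset = 11.1·tan 15.90° = 3.162 m.
Layer 2: sin θ = 1623·sin 15.9°/790 = 0.5628, θ = 34.25°; offset = 26.5·tan 34.25° = 18.044 m.
Summing the layer offsets gives 21.206 m.

21.2 m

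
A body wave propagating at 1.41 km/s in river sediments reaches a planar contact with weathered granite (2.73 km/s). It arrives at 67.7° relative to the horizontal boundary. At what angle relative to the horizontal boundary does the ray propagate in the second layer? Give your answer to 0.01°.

42.72°

Angle from the normal: 90° − 67.7° = 22.3°.
sin θ₁/V₁ = sin θ₂/V₂ ⇒ sin θ₂ = 2.73·sin 22.3°/1.41 = 2.73·0.3795/1.41 = 0.7347.
θ₂ = sin⁻¹(0.7347) = 47.28° (from vertical).
From the interface: 90° − 47.28° = 42.72°.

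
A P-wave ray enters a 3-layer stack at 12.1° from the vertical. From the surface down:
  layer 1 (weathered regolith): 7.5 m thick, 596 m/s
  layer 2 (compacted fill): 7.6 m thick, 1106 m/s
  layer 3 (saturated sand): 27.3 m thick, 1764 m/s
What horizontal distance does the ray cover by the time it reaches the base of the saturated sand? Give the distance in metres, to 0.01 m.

Apply Snell's law at each interface; in layer i the horizontal offset is hᵢ·tan θᵢ.
Layer 1: θ = 12.10°; offset = 7.5·tan 12.10° = 1.6079 m.
Layer 2: sin θ = 1106·sin 12.1°/596 = 0.3890, θ = 22.89°; offset = 7.6·tan 22.89° = 3.2091 m.
Layer 3: sin θ = 1764·sin 12.1°/596 = 0.6204, θ = 38.35°; offset = 27.3·tan 38.35° = 21.5962 m.
Summing the layer offsets gives 26.4131 m.

26.41 m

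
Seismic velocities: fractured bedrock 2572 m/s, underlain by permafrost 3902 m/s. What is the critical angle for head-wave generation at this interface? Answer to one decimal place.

At critical incidence the refracted ray runs along the interface (θ₂ = 90°), so sin θ_c = V₁/V₂.
θ_c = arcsin(2572/3902) = arcsin 0.6591 = 41.24°.

41.2°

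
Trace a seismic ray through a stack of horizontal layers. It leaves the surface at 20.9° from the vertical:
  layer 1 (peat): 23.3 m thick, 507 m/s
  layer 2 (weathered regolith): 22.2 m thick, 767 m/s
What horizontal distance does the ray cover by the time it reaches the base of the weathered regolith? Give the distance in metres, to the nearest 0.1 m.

23.1 m

Apply Snell's law at each interface; in layer i the horizontal offset is hᵢ·tan θᵢ.
Layer 1: θ = 20.90°; offset = 23.3·tan 20.90° = 8.897 m.
Layer 2: sin θ = 767·sin 20.9°/507 = 0.5397, θ = 32.66°; offset = 22.2·tan 32.66° = 14.231 m.
Summing the layer offsets gives 23.129 m.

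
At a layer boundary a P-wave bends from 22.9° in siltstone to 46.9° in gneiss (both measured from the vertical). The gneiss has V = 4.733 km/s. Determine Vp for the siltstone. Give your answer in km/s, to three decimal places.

2.522 km/s

Snell's law: sin 22.9°/V₁ = sin 46.9°/V₂.
V₁ = V₂·sin 22.9°/sin 46.9° = 4.733 × 0.5329 = 2.522 km/s.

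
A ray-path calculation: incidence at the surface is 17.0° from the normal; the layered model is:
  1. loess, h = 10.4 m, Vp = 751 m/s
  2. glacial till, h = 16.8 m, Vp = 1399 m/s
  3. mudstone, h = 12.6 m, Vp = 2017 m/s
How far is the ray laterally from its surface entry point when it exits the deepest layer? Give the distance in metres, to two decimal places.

Ray parameter p = sin 17.0° / 751 m/s = 3.8931e-04 s/m.
Layer 1: θ = 17.00°; offset = 10.4·tan 17.00° = 3.1796 m.
Layer 2: sin θ = p·1399 = 0.5446 → θ = 33.00°; offset = 16.8·tan 33.00° = 10.9102 m.
Layer 3: sin θ = p·2017 = 0.7852 → θ = 51.74°; offset = 12.6·tan 51.74° = 15.9788 m.
Summing the layer offsets gives 30.0686 m.

30.07 m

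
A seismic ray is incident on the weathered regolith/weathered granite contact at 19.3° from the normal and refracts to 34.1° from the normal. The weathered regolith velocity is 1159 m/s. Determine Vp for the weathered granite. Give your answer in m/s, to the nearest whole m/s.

1966 m/s

Snell's law: sin 19.3°/V₁ = sin 34.1°/V₂.
V₂ = V₁·sin 34.1°/sin 19.3° = 1159 × 1.6963 = 1965.97 m/s.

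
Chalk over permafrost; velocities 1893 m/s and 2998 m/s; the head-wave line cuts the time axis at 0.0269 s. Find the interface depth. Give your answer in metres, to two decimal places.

θ_c = arcsin(1893/2998) = 39.16°; cos θ_c = 0.7754.
tᵢ = 2h cos θ_c/V₁ ⇒ h = tᵢ·V₁/(2 cos θ_c) = 0.0269·1893/(2·0.7754) = 32.83 m.

32.83 m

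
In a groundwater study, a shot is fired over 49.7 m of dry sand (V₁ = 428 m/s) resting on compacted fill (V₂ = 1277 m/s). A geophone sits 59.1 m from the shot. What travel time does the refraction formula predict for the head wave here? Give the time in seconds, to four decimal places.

θ_c = arcsin(V₁/V₂) = arcsin(428/1277) = 19.58°, cos θ_c = 0.9422.
Intercept time tᵢ = 2h cos θ_c / V₁ = 2·49.7·0.9422/428 = 0.21881 s.
t = x/V₂ + tᵢ = 59.1/1277 + 0.21881 = 0.26509 s.

0.2651 s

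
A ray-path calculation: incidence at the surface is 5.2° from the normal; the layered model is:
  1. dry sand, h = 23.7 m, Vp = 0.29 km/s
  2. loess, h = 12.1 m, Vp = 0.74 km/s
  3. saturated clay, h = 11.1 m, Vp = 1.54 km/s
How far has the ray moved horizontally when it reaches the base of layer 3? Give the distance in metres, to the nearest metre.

11 m

p = sin θ₁/V₁ = sin 5.2°/0.29 = 3.1253e-01 s/km is conserved through the stack.
Layer 1: θ = 5.20°; offset = 23.7·tan 5.20° = 2.157 m.
Layer 2: sin θ = p·0.74 = 0.2313 → θ = 13.37°; offset = 12.1·tan 13.37° = 2.876 m.
Layer 3: sin θ = p·1.54 = 0.4813 → θ = 28.77°; offset = 11.1·tan 28.77° = 6.095 m.
Σ offsets = 11.128 m.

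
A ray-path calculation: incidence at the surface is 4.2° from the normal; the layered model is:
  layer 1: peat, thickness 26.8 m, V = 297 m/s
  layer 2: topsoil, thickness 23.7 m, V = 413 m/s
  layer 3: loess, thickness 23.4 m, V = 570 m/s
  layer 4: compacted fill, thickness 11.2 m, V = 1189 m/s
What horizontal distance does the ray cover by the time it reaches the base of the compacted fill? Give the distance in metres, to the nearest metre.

11 m

p = sin θ₁/V₁ = sin 4.2°/297 = 2.4659e-04 s/m is conserved through the stack.
Layer 1: θ = 4.20°; offset = 26.8·tan 4.20° = 1.968 m.
Layer 2: sin θ = p·413 = 0.1018 → θ = 5.85°; offset = 23.7·tan 5.85° = 2.426 m.
Layer 3: sin θ = p·570 = 0.1406 → θ = 8.08°; offset = 23.4·tan 8.08° = 3.322 m.
Layer 4: sin θ = p·1189 = 0.2932 → θ = 17.05°; offset = 11.2·tan 17.05° = 3.435 m.
Summing the layer offsets gives 11.151 m.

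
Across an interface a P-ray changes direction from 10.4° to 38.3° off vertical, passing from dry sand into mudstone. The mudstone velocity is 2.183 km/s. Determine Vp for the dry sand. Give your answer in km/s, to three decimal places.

sin 10.4° = 0.1805; sin 38.3° = 0.6198.
V₁ = V₂·(sin θ₁/sin θ₂) = 2.183·(0.1805/0.6198) = 0.636 km/s.

0.636 km/s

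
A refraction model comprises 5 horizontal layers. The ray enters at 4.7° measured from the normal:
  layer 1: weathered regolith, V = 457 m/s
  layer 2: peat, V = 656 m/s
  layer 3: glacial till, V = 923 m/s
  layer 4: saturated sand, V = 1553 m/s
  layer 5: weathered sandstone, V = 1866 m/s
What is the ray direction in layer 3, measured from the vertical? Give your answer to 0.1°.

Ray parameter p = sin 4.7° / 457 = 1.7930e-04 s/m.
sin θ_3 = p·V_3 = 1.7930e-04 × 923 = 0.1655.
θ_3 = 9.53° from the vertical.

9.5°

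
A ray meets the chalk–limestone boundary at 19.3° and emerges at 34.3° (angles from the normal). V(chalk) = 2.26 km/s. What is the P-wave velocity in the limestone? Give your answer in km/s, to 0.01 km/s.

Snell's law: sin 19.3°/V₁ = sin 34.3°/V₂.
V₂ = V₁·sin 34.3°/sin 19.3° = 2.26 × 1.7050 = 3.85 km/s.

3.85 km/s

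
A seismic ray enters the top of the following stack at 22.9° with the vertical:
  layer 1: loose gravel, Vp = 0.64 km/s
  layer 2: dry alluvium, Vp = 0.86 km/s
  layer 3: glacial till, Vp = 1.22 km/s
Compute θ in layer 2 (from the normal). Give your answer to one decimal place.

31.5°

Ray parameter p = sin 22.9° / 0.64 = 6.0801e-01 s/km.
sin θ_2 = p·V_2 = 6.0801e-01 × 0.86 = 0.5229.
θ_2 = arcsin 0.5229 = 31.53°.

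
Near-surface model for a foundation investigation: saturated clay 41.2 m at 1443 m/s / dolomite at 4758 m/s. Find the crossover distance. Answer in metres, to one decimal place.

112.7 m

x_cross = 2h·√((V₂+V₁)/(V₂−V₁)).
(V₂+V₁)/(V₂−V₁) = (4758+1443)/(4758−1443) = 1.8706; √ = 1.3677.
x_cross = 2·41.2·1.3677 = 112.70 m.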